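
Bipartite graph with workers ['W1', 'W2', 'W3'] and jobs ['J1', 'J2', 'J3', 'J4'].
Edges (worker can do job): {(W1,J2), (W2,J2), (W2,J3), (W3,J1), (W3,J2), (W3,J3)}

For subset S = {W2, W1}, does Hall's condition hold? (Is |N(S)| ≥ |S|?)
Yes: |N(S)| = 2, |S| = 2

Subset S = {W2, W1}
Neighbors N(S) = {J2, J3}

|N(S)| = 2, |S| = 2
Hall's condition: |N(S)| ≥ |S| is satisfied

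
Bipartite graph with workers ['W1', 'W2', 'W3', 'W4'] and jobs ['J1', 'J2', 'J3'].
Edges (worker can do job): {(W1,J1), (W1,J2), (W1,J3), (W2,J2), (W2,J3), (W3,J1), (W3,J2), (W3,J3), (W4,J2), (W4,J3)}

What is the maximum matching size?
Maximum matching size = 3

Maximum matching: {(W1,J3), (W3,J1), (W4,J2)}
Size: 3

This assigns 3 workers to 3 distinct jobs.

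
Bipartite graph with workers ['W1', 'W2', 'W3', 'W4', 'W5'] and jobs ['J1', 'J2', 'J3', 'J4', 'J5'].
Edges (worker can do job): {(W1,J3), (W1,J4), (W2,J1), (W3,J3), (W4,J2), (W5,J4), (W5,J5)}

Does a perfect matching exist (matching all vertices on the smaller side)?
Yes, perfect matching exists (size 5)

Perfect matching: {(W1,J4), (W2,J1), (W3,J3), (W4,J2), (W5,J5)}
All 5 vertices on the smaller side are matched.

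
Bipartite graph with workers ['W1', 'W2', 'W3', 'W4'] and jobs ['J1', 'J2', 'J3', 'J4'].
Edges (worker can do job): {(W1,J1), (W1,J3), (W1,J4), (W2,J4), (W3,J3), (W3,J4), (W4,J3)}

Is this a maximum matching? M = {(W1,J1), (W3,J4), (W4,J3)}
Yes, size 3 is maximum

Proposed matching has size 3.
Maximum matching size for this graph: 3.

This is a maximum matching.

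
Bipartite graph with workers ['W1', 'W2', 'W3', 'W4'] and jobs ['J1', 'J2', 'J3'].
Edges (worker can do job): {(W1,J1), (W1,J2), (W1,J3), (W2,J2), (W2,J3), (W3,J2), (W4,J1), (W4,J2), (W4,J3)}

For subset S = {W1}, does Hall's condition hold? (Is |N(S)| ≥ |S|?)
Yes: |N(S)| = 3, |S| = 1

Subset S = {W1}
Neighbors N(S) = {J1, J2, J3}

|N(S)| = 3, |S| = 1
Hall's condition: |N(S)| ≥ |S| is satisfied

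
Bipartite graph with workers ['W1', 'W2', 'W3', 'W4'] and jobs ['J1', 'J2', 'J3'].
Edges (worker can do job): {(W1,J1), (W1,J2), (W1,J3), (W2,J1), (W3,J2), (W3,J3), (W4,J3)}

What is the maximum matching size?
Maximum matching size = 3

Maximum matching: {(W1,J1), (W3,J2), (W4,J3)}
Size: 3

This assigns 3 workers to 3 distinct jobs.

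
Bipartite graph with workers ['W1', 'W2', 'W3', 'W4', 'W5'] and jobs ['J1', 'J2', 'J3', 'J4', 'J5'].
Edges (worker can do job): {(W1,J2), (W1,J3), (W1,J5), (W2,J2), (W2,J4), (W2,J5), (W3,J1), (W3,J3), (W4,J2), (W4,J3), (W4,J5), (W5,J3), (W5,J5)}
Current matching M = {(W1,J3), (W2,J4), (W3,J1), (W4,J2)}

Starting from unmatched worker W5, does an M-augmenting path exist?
Yes: W5 → J5

An M-augmenting path alternates non-matching / matching edges, starting and ending at unmatched vertices.
Path: W5 → J5
(J5 is unmatched in M, so the path is augmenting.)
Flipping edges along this path would increase |M| from 4 to 5.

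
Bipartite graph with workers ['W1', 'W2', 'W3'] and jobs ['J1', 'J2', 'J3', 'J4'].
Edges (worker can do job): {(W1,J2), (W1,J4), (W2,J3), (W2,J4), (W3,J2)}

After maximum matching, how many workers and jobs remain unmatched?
Unmatched: 0 workers, 1 jobs

Maximum matching size: 3
Workers: 3 total, 3 matched, 0 unmatched
Jobs: 4 total, 3 matched, 1 unmatched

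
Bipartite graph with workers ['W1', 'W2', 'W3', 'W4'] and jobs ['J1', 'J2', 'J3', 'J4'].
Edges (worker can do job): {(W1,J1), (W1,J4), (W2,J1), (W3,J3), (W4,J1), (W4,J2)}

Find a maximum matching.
Matching: {(W1,J4), (W2,J1), (W3,J3), (W4,J2)}

Maximum matching (size 4):
  W1 → J4
  W2 → J1
  W3 → J3
  W4 → J2

Each worker is assigned to at most one job, and each job to at most one worker.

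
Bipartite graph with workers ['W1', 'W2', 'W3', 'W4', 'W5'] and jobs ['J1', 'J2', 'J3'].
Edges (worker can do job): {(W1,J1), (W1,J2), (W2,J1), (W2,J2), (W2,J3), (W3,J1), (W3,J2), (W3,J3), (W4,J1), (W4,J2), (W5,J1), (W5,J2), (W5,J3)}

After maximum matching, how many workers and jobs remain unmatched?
Unmatched: 2 workers, 0 jobs

Maximum matching size: 3
Workers: 5 total, 3 matched, 2 unmatched
Jobs: 3 total, 3 matched, 0 unmatched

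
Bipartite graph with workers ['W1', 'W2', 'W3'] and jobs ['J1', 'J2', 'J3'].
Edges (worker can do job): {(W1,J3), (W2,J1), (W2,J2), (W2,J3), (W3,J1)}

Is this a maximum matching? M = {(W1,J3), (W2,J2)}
No, size 2 is not maximum

Proposed matching has size 2.
Maximum matching size for this graph: 3.

This is NOT maximum - can be improved to size 3.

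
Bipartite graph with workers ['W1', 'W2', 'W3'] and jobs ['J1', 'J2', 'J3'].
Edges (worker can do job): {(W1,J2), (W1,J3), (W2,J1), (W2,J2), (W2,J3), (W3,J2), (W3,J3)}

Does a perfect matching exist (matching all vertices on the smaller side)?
Yes, perfect matching exists (size 3)

Perfect matching: {(W1,J3), (W2,J1), (W3,J2)}
All 3 vertices on the smaller side are matched.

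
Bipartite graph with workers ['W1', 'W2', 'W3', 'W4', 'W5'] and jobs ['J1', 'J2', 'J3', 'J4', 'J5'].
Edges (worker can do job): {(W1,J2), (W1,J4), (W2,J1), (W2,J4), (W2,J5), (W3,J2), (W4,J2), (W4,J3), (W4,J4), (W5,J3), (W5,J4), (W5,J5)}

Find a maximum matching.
Matching: {(W1,J4), (W2,J1), (W3,J2), (W4,J3), (W5,J5)}

Maximum matching (size 5):
  W1 → J4
  W2 → J1
  W3 → J2
  W4 → J3
  W5 → J5

Each worker is assigned to at most one job, and each job to at most one worker.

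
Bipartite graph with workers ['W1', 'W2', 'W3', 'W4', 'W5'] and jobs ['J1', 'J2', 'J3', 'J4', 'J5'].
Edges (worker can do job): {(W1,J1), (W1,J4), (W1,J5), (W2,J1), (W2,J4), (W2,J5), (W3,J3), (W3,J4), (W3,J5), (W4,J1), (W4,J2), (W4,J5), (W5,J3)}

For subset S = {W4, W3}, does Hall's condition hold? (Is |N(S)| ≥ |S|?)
Yes: |N(S)| = 5, |S| = 2

Subset S = {W4, W3}
Neighbors N(S) = {J1, J2, J3, J4, J5}

|N(S)| = 5, |S| = 2
Hall's condition: |N(S)| ≥ |S| is satisfied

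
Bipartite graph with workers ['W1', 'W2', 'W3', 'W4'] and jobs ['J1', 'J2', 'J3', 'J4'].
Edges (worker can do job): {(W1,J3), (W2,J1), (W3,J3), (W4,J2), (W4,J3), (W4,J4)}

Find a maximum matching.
Matching: {(W2,J1), (W3,J3), (W4,J2)}

Maximum matching (size 3):
  W2 → J1
  W3 → J3
  W4 → J2

Each worker is assigned to at most one job, and each job to at most one worker.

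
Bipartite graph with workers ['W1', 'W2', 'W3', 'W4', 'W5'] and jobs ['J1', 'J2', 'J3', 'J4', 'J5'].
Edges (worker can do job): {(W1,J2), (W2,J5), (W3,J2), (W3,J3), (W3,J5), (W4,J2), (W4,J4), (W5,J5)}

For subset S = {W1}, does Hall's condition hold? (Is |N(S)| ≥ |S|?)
Yes: |N(S)| = 1, |S| = 1

Subset S = {W1}
Neighbors N(S) = {J2}

|N(S)| = 1, |S| = 1
Hall's condition: |N(S)| ≥ |S| is satisfied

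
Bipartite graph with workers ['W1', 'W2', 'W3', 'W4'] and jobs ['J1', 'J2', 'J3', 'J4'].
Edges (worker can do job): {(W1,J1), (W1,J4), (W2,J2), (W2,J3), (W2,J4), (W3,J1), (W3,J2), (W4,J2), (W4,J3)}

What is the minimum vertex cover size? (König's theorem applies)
Minimum vertex cover size = 4

By König's theorem: in bipartite graphs,
min vertex cover = max matching = 4

Maximum matching has size 4, so minimum vertex cover also has size 4.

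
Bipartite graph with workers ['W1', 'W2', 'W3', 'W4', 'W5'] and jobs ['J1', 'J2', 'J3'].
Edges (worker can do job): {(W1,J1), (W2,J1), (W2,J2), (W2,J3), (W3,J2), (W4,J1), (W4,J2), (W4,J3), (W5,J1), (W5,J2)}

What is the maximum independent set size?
Maximum independent set = 5

By König's theorem:
- Min vertex cover = Max matching = 3
- Max independent set = Total vertices - Min vertex cover
- Max independent set = 8 - 3 = 5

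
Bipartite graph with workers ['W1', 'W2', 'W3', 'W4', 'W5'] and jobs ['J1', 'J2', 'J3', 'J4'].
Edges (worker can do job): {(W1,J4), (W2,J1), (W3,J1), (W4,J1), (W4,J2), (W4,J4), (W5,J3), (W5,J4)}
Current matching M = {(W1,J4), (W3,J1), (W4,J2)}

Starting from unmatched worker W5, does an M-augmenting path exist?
Yes: W5 → J3

An M-augmenting path alternates non-matching / matching edges, starting and ending at unmatched vertices.
Path: W5 → J3
(J3 is unmatched in M, so the path is augmenting.)
Flipping edges along this path would increase |M| from 3 to 4.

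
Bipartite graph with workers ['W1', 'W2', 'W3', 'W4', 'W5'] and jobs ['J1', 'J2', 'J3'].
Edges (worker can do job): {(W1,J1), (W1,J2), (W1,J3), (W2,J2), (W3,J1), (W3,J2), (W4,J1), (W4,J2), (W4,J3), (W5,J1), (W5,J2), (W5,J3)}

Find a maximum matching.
Matching: {(W3,J2), (W4,J3), (W5,J1)}

Maximum matching (size 3):
  W3 → J2
  W4 → J3
  W5 → J1

Each worker is assigned to at most one job, and each job to at most one worker.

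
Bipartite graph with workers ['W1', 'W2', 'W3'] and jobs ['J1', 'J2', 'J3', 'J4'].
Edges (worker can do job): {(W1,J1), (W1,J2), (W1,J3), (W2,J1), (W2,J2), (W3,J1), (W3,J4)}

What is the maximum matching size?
Maximum matching size = 3

Maximum matching: {(W1,J2), (W2,J1), (W3,J4)}
Size: 3

This assigns 3 workers to 3 distinct jobs.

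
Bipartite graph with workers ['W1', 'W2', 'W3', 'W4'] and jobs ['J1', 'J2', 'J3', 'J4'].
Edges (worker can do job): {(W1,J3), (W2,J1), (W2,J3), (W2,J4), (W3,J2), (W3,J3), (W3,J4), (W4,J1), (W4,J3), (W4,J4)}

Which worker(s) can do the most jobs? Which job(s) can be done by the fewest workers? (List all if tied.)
Most versatile: W2, W3, W4 (3 jobs); Least covered: J2 (1 workers)

Worker degrees (jobs they can do): W1:1, W2:3, W3:3, W4:3
Job degrees (workers who can do it): J1:2, J2:1, J3:4, J4:3

Maximum worker degree is 3, achieved by: W2, W3, W4
Minimum job degree is 1, achieved by: J2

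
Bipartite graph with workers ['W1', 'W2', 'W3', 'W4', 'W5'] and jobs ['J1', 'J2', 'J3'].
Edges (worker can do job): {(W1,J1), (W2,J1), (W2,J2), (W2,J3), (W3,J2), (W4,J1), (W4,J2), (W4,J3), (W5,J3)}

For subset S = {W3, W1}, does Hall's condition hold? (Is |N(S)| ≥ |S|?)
Yes: |N(S)| = 2, |S| = 2

Subset S = {W3, W1}
Neighbors N(S) = {J1, J2}

|N(S)| = 2, |S| = 2
Hall's condition: |N(S)| ≥ |S| is satisfied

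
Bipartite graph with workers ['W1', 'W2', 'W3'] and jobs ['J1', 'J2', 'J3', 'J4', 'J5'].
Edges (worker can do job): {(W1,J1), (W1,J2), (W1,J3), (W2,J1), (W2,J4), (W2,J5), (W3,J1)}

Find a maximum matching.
Matching: {(W1,J2), (W2,J5), (W3,J1)}

Maximum matching (size 3):
  W1 → J2
  W2 → J5
  W3 → J1

Each worker is assigned to at most one job, and each job to at most one worker.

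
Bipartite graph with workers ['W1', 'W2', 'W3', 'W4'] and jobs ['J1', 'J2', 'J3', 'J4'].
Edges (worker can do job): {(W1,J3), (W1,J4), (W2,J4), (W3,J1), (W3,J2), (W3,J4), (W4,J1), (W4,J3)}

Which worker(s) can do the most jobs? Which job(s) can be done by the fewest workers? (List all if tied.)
Most versatile: W3 (3 jobs); Least covered: J2 (1 workers)

Worker degrees (jobs they can do): W1:2, W2:1, W3:3, W4:2
Job degrees (workers who can do it): J1:2, J2:1, J3:2, J4:3

Maximum worker degree is 3, achieved by: W3
Minimum job degree is 1, achieved by: J2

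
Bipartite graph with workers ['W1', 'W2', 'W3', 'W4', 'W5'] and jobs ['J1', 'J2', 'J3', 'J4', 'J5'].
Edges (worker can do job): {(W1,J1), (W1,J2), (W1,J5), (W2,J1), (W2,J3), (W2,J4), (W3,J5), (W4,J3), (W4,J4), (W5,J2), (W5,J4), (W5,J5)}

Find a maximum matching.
Matching: {(W1,J1), (W2,J3), (W3,J5), (W4,J4), (W5,J2)}

Maximum matching (size 5):
  W1 → J1
  W2 → J3
  W3 → J5
  W4 → J4
  W5 → J2

Each worker is assigned to at most one job, and each job to at most one worker.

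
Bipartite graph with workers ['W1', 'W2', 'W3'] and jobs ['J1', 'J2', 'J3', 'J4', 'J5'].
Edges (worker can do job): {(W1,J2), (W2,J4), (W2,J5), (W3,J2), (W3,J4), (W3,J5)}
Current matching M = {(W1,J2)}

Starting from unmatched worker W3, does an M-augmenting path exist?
Yes: W3 → J4

An M-augmenting path alternates non-matching / matching edges, starting and ending at unmatched vertices.
Path: W3 → J4
(J4 is unmatched in M, so the path is augmenting.)
Flipping edges along this path would increase |M| from 1 to 2.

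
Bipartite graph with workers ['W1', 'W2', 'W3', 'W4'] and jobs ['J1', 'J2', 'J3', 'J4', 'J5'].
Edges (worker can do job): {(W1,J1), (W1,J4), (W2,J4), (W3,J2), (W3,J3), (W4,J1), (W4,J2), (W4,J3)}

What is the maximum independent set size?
Maximum independent set = 5

By König's theorem:
- Min vertex cover = Max matching = 4
- Max independent set = Total vertices - Min vertex cover
- Max independent set = 9 - 4 = 5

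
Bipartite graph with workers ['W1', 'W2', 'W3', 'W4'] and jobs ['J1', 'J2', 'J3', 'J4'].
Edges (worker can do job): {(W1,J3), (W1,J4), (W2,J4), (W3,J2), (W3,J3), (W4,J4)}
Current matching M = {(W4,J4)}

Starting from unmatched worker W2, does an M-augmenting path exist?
No augmenting path from W2

Alternating search from W2 reaches jobs: {J4}.
Every reachable job is already matched in M, and following those matched edges back to workers exposes no further unvisited jobs.
No M-augmenting path from W2 exists.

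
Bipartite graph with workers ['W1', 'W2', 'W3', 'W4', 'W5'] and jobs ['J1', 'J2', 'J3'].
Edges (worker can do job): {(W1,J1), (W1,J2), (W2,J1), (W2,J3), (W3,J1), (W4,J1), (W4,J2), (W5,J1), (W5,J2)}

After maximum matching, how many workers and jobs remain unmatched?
Unmatched: 2 workers, 0 jobs

Maximum matching size: 3
Workers: 5 total, 3 matched, 2 unmatched
Jobs: 3 total, 3 matched, 0 unmatched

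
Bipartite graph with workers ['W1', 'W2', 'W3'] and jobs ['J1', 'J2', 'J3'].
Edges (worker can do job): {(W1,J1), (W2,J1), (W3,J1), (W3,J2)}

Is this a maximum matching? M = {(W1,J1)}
No, size 1 is not maximum

Proposed matching has size 1.
Maximum matching size for this graph: 2.

This is NOT maximum - can be improved to size 2.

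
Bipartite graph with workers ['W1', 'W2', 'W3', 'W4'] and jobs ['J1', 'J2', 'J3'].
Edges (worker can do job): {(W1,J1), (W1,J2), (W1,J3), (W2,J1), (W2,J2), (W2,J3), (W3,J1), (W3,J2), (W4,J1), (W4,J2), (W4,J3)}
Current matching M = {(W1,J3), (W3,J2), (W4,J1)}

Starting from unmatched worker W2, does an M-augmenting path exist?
No augmenting path from W2

Alternating search from W2 reaches jobs: {J1, J2, J3}.
Every reachable job is already matched in M, and following those matched edges back to workers exposes no further unvisited jobs.
No M-augmenting path from W2 exists.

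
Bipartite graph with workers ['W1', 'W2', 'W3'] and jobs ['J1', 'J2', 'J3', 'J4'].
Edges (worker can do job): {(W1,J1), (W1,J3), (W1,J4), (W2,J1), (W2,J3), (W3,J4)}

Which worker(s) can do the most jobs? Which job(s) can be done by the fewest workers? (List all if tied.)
Most versatile: W1 (3 jobs); Least covered: J2 (0 workers)

Worker degrees (jobs they can do): W1:3, W2:2, W3:1
Job degrees (workers who can do it): J1:2, J2:0, J3:2, J4:2

Maximum worker degree is 3, achieved by: W1
Minimum job degree is 0, achieved by: J2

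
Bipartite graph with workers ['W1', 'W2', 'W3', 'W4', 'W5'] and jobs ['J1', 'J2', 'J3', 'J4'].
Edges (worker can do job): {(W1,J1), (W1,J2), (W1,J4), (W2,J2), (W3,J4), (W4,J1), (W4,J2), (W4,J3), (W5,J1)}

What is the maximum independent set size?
Maximum independent set = 5

By König's theorem:
- Min vertex cover = Max matching = 4
- Max independent set = Total vertices - Min vertex cover
- Max independent set = 9 - 4 = 5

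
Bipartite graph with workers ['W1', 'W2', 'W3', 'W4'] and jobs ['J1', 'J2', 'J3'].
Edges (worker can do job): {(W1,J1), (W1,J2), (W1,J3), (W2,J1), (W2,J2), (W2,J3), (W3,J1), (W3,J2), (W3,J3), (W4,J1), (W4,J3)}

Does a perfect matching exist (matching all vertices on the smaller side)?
Yes, perfect matching exists (size 3)

Perfect matching: {(W1,J2), (W3,J3), (W4,J1)}
All 3 vertices on the smaller side are matched.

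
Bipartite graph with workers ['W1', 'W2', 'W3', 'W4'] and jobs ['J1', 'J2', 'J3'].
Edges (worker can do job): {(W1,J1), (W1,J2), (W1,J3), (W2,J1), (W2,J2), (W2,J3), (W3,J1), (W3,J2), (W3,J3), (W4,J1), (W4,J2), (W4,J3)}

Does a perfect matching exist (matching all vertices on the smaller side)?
Yes, perfect matching exists (size 3)

Perfect matching: {(W1,J2), (W3,J3), (W4,J1)}
All 3 vertices on the smaller side are matched.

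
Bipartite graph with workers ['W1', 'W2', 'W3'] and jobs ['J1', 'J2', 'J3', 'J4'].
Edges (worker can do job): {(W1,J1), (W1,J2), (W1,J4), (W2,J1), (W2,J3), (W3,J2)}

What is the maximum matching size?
Maximum matching size = 3

Maximum matching: {(W1,J1), (W2,J3), (W3,J2)}
Size: 3

This assigns 3 workers to 3 distinct jobs.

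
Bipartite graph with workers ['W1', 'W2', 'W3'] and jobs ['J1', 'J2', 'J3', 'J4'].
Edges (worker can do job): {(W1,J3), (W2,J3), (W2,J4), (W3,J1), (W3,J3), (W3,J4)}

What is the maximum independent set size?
Maximum independent set = 4

By König's theorem:
- Min vertex cover = Max matching = 3
- Max independent set = Total vertices - Min vertex cover
- Max independent set = 7 - 3 = 4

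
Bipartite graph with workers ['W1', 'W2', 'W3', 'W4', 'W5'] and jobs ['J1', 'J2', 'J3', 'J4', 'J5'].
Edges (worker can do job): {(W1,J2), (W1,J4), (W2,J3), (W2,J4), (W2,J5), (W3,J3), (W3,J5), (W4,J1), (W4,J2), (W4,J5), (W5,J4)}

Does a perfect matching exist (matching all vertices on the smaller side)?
Yes, perfect matching exists (size 5)

Perfect matching: {(W1,J2), (W2,J5), (W3,J3), (W4,J1), (W5,J4)}
All 5 vertices on the smaller side are matched.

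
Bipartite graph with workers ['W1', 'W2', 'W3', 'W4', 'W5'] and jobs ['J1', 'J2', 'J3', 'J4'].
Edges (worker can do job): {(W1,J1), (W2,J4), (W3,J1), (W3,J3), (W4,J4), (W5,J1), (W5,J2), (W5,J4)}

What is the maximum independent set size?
Maximum independent set = 5

By König's theorem:
- Min vertex cover = Max matching = 4
- Max independent set = Total vertices - Min vertex cover
- Max independent set = 9 - 4 = 5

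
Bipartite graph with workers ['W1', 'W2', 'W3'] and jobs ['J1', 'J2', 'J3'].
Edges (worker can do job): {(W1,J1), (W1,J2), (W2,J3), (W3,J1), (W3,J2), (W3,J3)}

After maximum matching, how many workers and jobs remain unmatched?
Unmatched: 0 workers, 0 jobs

Maximum matching size: 3
Workers: 3 total, 3 matched, 0 unmatched
Jobs: 3 total, 3 matched, 0 unmatched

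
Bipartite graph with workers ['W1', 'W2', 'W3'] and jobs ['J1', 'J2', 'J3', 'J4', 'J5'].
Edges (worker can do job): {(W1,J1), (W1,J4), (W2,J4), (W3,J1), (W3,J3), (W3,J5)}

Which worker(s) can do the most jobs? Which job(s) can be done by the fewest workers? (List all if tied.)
Most versatile: W3 (3 jobs); Least covered: J2 (0 workers)

Worker degrees (jobs they can do): W1:2, W2:1, W3:3
Job degrees (workers who can do it): J1:2, J2:0, J3:1, J4:2, J5:1

Maximum worker degree is 3, achieved by: W3
Minimum job degree is 0, achieved by: J2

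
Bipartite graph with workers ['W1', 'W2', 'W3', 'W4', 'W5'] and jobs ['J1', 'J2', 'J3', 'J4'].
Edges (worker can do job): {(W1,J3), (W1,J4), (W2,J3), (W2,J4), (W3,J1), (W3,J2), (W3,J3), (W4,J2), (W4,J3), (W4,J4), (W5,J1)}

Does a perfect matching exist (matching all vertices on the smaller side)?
Yes, perfect matching exists (size 4)

Perfect matching: {(W1,J3), (W3,J2), (W4,J4), (W5,J1)}
All 4 vertices on the smaller side are matched.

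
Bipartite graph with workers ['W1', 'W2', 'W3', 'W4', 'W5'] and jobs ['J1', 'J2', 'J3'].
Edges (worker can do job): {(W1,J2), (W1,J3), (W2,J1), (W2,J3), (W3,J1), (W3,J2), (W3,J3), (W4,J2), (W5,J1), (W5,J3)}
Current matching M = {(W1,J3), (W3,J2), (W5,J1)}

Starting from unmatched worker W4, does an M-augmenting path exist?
No augmenting path from W4

Alternating search from W4 reaches jobs: {J1, J2, J3}.
Every reachable job is already matched in M, and following those matched edges back to workers exposes no further unvisited jobs.
No M-augmenting path from W4 exists.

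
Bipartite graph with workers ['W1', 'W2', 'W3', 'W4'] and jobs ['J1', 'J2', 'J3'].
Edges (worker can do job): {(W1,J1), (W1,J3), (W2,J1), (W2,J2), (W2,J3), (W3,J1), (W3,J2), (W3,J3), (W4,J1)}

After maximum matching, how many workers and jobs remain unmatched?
Unmatched: 1 workers, 0 jobs

Maximum matching size: 3
Workers: 4 total, 3 matched, 1 unmatched
Jobs: 3 total, 3 matched, 0 unmatched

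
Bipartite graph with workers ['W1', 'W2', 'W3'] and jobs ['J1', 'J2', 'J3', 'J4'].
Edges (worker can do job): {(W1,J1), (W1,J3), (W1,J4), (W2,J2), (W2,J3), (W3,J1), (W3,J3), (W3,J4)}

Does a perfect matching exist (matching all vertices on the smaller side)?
Yes, perfect matching exists (size 3)

Perfect matching: {(W1,J1), (W2,J2), (W3,J3)}
All 3 vertices on the smaller side are matched.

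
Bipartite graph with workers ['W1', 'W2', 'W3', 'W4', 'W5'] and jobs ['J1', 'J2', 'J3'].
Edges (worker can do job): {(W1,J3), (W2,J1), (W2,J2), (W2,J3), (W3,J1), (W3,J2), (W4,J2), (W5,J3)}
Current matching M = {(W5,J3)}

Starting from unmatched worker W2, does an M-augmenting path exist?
Yes: W2 → J1

An M-augmenting path alternates non-matching / matching edges, starting and ending at unmatched vertices.
Path: W2 → J1
(J1 is unmatched in M, so the path is augmenting.)
Flipping edges along this path would increase |M| from 1 to 2.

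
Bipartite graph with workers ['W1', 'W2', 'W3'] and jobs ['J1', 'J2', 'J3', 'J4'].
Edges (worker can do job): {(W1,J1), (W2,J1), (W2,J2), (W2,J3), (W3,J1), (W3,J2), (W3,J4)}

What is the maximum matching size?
Maximum matching size = 3

Maximum matching: {(W1,J1), (W2,J3), (W3,J2)}
Size: 3

This assigns 3 workers to 3 distinct jobs.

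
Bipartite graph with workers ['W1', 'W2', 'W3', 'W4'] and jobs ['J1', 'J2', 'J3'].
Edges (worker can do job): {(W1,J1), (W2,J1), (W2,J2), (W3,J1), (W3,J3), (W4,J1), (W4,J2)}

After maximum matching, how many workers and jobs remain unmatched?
Unmatched: 1 workers, 0 jobs

Maximum matching size: 3
Workers: 4 total, 3 matched, 1 unmatched
Jobs: 3 total, 3 matched, 0 unmatched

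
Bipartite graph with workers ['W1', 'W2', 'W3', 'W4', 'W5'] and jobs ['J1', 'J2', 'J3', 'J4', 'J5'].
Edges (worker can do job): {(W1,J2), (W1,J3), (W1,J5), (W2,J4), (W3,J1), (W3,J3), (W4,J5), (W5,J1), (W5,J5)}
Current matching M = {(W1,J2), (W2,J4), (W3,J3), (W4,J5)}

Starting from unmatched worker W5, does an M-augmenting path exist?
Yes: W5 → J1

An M-augmenting path alternates non-matching / matching edges, starting and ending at unmatched vertices.
Path: W5 → J1
(J1 is unmatched in M, so the path is augmenting.)
Flipping edges along this path would increase |M| from 4 to 5.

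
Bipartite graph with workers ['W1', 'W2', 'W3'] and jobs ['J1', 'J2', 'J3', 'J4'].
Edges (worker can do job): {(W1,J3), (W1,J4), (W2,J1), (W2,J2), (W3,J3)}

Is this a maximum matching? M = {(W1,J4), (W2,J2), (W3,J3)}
Yes, size 3 is maximum

Proposed matching has size 3.
Maximum matching size for this graph: 3.

This is a maximum matching.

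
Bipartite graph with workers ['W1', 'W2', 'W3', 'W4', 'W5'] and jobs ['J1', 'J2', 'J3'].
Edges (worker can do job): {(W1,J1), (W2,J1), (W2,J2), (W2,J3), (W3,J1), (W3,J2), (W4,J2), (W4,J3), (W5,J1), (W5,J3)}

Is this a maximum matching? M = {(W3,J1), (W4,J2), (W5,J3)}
Yes, size 3 is maximum

Proposed matching has size 3.
Maximum matching size for this graph: 3.

This is a maximum matching.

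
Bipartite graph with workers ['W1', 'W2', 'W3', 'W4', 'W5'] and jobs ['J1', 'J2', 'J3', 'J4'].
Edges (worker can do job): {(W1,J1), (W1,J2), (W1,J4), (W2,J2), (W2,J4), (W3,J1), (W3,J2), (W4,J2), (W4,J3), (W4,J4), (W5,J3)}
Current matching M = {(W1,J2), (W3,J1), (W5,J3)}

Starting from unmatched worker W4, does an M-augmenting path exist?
Yes: W4 → J4

An M-augmenting path alternates non-matching / matching edges, starting and ending at unmatched vertices.
Path: W4 → J4
(J4 is unmatched in M, so the path is augmenting.)
Flipping edges along this path would increase |M| from 3 to 4.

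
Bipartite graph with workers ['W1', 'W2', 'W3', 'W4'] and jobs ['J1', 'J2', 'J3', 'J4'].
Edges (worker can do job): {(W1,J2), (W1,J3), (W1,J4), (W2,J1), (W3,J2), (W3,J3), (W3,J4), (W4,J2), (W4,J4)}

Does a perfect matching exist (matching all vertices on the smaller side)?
Yes, perfect matching exists (size 4)

Perfect matching: {(W1,J4), (W2,J1), (W3,J3), (W4,J2)}
All 4 vertices on the smaller side are matched.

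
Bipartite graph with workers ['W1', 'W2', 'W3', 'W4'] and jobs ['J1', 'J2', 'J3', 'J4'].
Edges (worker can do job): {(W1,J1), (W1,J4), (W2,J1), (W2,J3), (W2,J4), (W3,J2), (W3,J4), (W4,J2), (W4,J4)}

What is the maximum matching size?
Maximum matching size = 4

Maximum matching: {(W1,J1), (W2,J3), (W3,J4), (W4,J2)}
Size: 4

This assigns 4 workers to 4 distinct jobs.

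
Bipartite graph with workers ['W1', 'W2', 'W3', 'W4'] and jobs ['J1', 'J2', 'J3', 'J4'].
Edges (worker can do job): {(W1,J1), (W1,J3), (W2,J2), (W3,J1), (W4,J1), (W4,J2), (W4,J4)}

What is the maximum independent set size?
Maximum independent set = 4

By König's theorem:
- Min vertex cover = Max matching = 4
- Max independent set = Total vertices - Min vertex cover
- Max independent set = 8 - 4 = 4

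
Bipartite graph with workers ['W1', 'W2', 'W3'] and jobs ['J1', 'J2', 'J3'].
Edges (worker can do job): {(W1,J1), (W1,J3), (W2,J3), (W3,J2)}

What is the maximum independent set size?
Maximum independent set = 3

By König's theorem:
- Min vertex cover = Max matching = 3
- Max independent set = Total vertices - Min vertex cover
- Max independent set = 6 - 3 = 3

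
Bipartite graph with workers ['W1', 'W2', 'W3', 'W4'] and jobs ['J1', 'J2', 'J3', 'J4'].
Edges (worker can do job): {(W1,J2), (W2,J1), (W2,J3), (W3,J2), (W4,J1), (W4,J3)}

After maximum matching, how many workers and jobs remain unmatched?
Unmatched: 1 workers, 1 jobs

Maximum matching size: 3
Workers: 4 total, 3 matched, 1 unmatched
Jobs: 4 total, 3 matched, 1 unmatched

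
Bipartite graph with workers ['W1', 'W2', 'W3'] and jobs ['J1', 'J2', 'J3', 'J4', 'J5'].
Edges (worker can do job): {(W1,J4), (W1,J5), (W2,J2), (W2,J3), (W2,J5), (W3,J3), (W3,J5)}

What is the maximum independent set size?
Maximum independent set = 5

By König's theorem:
- Min vertex cover = Max matching = 3
- Max independent set = Total vertices - Min vertex cover
- Max independent set = 8 - 3 = 5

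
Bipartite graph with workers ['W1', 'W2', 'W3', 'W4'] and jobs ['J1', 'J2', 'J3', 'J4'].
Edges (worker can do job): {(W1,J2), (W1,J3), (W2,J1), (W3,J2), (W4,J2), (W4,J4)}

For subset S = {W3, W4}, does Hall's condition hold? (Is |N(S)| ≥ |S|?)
Yes: |N(S)| = 2, |S| = 2

Subset S = {W3, W4}
Neighbors N(S) = {J2, J4}

|N(S)| = 2, |S| = 2
Hall's condition: |N(S)| ≥ |S| is satisfied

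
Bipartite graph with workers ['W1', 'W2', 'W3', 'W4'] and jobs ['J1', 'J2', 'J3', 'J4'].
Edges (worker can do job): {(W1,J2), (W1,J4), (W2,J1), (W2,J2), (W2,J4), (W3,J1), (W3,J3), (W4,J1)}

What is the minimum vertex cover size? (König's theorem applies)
Minimum vertex cover size = 4

By König's theorem: in bipartite graphs,
min vertex cover = max matching = 4

Maximum matching has size 4, so minimum vertex cover also has size 4.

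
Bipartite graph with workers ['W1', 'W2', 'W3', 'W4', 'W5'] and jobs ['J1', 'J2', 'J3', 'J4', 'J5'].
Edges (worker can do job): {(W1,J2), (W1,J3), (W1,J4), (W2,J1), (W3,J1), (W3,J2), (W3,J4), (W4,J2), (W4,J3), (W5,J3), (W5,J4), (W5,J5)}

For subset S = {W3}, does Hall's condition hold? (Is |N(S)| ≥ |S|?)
Yes: |N(S)| = 3, |S| = 1

Subset S = {W3}
Neighbors N(S) = {J1, J2, J4}

|N(S)| = 3, |S| = 1
Hall's condition: |N(S)| ≥ |S| is satisfied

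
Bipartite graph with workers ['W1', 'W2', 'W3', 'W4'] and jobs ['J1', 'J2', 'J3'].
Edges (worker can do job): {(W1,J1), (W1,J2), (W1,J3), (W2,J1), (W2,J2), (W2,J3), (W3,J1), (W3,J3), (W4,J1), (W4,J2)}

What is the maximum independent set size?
Maximum independent set = 4

By König's theorem:
- Min vertex cover = Max matching = 3
- Max independent set = Total vertices - Min vertex cover
- Max independent set = 7 - 3 = 4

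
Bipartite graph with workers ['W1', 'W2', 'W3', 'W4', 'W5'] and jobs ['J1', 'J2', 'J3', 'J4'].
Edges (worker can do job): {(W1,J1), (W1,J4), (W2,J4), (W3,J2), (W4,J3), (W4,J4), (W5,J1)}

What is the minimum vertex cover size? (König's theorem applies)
Minimum vertex cover size = 4

By König's theorem: in bipartite graphs,
min vertex cover = max matching = 4

Maximum matching has size 4, so minimum vertex cover also has size 4.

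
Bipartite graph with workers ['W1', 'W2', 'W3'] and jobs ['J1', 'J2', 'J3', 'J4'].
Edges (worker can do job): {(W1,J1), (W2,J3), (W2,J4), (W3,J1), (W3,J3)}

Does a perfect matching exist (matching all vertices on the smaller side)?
Yes, perfect matching exists (size 3)

Perfect matching: {(W1,J1), (W2,J4), (W3,J3)}
All 3 vertices on the smaller side are matched.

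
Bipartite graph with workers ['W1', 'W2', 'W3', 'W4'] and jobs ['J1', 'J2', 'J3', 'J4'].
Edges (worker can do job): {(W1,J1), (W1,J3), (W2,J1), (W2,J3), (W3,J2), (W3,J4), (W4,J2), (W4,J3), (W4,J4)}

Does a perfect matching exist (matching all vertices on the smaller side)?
Yes, perfect matching exists (size 4)

Perfect matching: {(W1,J1), (W2,J3), (W3,J2), (W4,J4)}
All 4 vertices on the smaller side are matched.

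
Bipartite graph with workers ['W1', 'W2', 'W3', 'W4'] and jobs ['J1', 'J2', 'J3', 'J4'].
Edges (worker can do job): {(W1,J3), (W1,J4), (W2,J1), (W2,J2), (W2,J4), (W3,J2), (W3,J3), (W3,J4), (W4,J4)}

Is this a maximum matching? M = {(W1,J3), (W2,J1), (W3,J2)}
No, size 3 is not maximum

Proposed matching has size 3.
Maximum matching size for this graph: 4.

This is NOT maximum - can be improved to size 4.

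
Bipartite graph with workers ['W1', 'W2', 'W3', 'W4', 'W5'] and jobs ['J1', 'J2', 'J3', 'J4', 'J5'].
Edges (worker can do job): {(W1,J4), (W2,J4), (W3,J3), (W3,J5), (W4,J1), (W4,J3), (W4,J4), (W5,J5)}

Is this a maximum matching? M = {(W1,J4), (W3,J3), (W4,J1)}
No, size 3 is not maximum

Proposed matching has size 3.
Maximum matching size for this graph: 4.

This is NOT maximum - can be improved to size 4.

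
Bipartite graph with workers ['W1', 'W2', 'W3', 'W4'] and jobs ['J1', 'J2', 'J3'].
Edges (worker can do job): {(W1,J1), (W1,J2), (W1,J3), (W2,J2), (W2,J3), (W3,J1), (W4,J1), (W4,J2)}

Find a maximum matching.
Matching: {(W1,J3), (W3,J1), (W4,J2)}

Maximum matching (size 3):
  W1 → J3
  W3 → J1
  W4 → J2

Each worker is assigned to at most one job, and each job to at most one worker.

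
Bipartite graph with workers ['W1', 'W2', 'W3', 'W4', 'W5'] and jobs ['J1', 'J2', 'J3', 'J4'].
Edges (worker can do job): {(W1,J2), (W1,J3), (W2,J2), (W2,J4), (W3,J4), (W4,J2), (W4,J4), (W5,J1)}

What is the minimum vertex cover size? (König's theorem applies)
Minimum vertex cover size = 4

By König's theorem: in bipartite graphs,
min vertex cover = max matching = 4

Maximum matching has size 4, so minimum vertex cover also has size 4.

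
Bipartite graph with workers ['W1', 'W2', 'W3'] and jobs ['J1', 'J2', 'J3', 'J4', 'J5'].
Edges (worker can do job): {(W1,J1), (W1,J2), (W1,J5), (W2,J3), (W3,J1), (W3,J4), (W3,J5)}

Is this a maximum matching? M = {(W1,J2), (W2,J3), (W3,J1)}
Yes, size 3 is maximum

Proposed matching has size 3.
Maximum matching size for this graph: 3.

This is a maximum matching.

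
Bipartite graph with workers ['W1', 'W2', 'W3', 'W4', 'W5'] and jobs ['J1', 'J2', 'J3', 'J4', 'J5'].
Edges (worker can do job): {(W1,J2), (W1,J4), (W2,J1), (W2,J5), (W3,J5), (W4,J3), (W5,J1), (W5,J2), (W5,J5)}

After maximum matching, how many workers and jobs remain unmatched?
Unmatched: 0 workers, 0 jobs

Maximum matching size: 5
Workers: 5 total, 5 matched, 0 unmatched
Jobs: 5 total, 5 matched, 0 unmatched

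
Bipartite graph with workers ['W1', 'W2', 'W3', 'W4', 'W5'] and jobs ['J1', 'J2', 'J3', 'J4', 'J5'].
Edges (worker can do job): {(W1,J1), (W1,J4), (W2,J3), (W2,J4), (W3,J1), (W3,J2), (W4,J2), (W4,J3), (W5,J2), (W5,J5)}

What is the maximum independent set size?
Maximum independent set = 5

By König's theorem:
- Min vertex cover = Max matching = 5
- Max independent set = Total vertices - Min vertex cover
- Max independent set = 10 - 5 = 5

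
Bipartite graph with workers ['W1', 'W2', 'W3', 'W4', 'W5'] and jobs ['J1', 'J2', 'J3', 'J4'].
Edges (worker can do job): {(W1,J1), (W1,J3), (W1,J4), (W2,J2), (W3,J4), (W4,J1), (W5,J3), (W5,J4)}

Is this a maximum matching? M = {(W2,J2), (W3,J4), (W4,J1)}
No, size 3 is not maximum

Proposed matching has size 3.
Maximum matching size for this graph: 4.

This is NOT maximum - can be improved to size 4.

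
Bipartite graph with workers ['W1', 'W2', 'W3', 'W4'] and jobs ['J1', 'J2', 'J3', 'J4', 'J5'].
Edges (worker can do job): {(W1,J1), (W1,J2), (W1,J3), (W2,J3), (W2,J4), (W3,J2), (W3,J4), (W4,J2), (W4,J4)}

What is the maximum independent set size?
Maximum independent set = 5

By König's theorem:
- Min vertex cover = Max matching = 4
- Max independent set = Total vertices - Min vertex cover
- Max independent set = 9 - 4 = 5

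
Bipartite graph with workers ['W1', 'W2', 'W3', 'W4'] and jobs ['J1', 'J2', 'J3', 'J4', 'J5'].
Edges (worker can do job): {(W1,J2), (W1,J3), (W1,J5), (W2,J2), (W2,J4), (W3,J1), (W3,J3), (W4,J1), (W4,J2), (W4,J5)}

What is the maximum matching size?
Maximum matching size = 4

Maximum matching: {(W1,J2), (W2,J4), (W3,J1), (W4,J5)}
Size: 4

This assigns 4 workers to 4 distinct jobs.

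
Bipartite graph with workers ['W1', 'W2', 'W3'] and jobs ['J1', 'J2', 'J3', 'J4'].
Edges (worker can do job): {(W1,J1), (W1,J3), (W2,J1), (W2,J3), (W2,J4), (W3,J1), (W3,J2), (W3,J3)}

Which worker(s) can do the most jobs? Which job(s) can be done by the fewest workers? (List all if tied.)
Most versatile: W2, W3 (3 jobs); Least covered: J2, J4 (1 workers)

Worker degrees (jobs they can do): W1:2, W2:3, W3:3
Job degrees (workers who can do it): J1:3, J2:1, J3:3, J4:1

Maximum worker degree is 3, achieved by: W2, W3
Minimum job degree is 1, achieved by: J2, J4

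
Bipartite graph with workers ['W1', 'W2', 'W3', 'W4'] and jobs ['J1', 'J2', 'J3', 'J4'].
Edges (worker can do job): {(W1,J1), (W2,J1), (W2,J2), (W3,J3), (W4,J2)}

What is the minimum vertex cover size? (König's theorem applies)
Minimum vertex cover size = 3

By König's theorem: in bipartite graphs,
min vertex cover = max matching = 3

Maximum matching has size 3, so minimum vertex cover also has size 3.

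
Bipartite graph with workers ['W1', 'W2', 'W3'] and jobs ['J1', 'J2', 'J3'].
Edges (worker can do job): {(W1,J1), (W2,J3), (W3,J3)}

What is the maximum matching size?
Maximum matching size = 2

Maximum matching: {(W1,J1), (W3,J3)}
Size: 2

This assigns 2 workers to 2 distinct jobs.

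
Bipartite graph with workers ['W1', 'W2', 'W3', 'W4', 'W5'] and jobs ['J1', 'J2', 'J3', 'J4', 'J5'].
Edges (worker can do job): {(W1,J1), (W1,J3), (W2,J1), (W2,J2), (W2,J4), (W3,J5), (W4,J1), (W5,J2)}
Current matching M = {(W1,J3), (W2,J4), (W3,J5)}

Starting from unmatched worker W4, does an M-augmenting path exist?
Yes: W4 → J1

An M-augmenting path alternates non-matching / matching edges, starting and ending at unmatched vertices.
Path: W4 → J1
(J1 is unmatched in M, so the path is augmenting.)
Flipping edges along this path would increase |M| from 3 to 4.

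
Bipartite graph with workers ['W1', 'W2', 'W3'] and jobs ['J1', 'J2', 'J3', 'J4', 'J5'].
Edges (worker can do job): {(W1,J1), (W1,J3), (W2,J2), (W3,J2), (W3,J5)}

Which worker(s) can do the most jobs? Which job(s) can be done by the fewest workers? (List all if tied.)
Most versatile: W1, W3 (2 jobs); Least covered: J4 (0 workers)

Worker degrees (jobs they can do): W1:2, W2:1, W3:2
Job degrees (workers who can do it): J1:1, J2:2, J3:1, J4:0, J5:1

Maximum worker degree is 2, achieved by: W1, W3
Minimum job degree is 0, achieved by: J4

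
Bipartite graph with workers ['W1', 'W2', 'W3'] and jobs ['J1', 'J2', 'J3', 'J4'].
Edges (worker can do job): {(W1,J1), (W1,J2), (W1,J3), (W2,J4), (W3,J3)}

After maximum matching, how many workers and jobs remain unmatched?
Unmatched: 0 workers, 1 jobs

Maximum matching size: 3
Workers: 3 total, 3 matched, 0 unmatched
Jobs: 4 total, 3 matched, 1 unmatched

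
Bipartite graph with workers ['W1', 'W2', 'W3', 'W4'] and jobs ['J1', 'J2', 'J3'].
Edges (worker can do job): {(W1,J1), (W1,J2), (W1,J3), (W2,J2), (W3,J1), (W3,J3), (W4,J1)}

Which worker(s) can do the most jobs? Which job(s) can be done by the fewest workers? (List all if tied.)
Most versatile: W1 (3 jobs); Least covered: J2, J3 (2 workers)

Worker degrees (jobs they can do): W1:3, W2:1, W3:2, W4:1
Job degrees (workers who can do it): J1:3, J2:2, J3:2

Maximum worker degree is 3, achieved by: W1
Minimum job degree is 2, achieved by: J2, J3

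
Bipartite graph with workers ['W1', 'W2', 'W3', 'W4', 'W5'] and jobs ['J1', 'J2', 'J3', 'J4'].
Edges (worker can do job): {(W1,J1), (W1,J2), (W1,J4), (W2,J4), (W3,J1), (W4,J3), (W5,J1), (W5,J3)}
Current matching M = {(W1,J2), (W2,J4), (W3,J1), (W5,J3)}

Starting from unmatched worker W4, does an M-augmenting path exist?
No augmenting path from W4

Alternating search from W4 reaches jobs: {J1, J3}.
Every reachable job is already matched in M, and following those matched edges back to workers exposes no further unvisited jobs.
No M-augmenting path from W4 exists.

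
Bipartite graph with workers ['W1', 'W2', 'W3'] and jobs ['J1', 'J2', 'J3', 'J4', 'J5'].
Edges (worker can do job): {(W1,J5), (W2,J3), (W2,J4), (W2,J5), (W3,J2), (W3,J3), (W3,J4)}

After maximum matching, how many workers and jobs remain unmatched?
Unmatched: 0 workers, 2 jobs

Maximum matching size: 3
Workers: 3 total, 3 matched, 0 unmatched
Jobs: 5 total, 3 matched, 2 unmatched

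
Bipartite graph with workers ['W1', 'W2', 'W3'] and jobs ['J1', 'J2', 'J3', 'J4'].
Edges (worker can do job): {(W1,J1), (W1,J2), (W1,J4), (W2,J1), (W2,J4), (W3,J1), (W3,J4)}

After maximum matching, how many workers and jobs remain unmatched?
Unmatched: 0 workers, 1 jobs

Maximum matching size: 3
Workers: 3 total, 3 matched, 0 unmatched
Jobs: 4 total, 3 matched, 1 unmatched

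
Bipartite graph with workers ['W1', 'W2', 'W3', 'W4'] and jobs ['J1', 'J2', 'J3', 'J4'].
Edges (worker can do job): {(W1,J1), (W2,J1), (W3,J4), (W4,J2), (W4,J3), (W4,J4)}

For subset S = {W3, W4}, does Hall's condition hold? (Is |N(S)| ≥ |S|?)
Yes: |N(S)| = 3, |S| = 2

Subset S = {W3, W4}
Neighbors N(S) = {J2, J3, J4}

|N(S)| = 3, |S| = 2
Hall's condition: |N(S)| ≥ |S| is satisfied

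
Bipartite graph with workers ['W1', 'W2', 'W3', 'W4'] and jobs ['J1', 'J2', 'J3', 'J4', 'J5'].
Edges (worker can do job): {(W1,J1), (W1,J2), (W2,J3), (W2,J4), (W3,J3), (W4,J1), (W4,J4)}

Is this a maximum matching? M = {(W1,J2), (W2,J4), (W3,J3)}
No, size 3 is not maximum

Proposed matching has size 3.
Maximum matching size for this graph: 4.

This is NOT maximum - can be improved to size 4.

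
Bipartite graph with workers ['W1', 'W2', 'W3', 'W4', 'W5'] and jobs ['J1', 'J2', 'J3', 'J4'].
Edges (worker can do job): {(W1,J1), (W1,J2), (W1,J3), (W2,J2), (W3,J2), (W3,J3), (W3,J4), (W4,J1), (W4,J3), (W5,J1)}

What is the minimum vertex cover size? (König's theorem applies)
Minimum vertex cover size = 4

By König's theorem: in bipartite graphs,
min vertex cover = max matching = 4

Maximum matching has size 4, so minimum vertex cover also has size 4.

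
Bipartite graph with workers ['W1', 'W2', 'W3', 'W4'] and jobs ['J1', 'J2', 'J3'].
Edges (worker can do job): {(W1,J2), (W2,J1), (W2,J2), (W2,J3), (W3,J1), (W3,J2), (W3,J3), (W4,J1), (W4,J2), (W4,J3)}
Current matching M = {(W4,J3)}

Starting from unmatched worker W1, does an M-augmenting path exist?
Yes: W1 → J2

An M-augmenting path alternates non-matching / matching edges, starting and ending at unmatched vertices.
Path: W1 → J2
(J2 is unmatched in M, so the path is augmenting.)
Flipping edges along this path would increase |M| from 1 to 2.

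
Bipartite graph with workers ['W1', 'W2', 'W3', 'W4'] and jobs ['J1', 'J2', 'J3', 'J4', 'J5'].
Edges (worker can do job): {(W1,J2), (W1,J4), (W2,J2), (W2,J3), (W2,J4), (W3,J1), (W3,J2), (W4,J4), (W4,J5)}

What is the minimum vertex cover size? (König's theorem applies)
Minimum vertex cover size = 4

By König's theorem: in bipartite graphs,
min vertex cover = max matching = 4

Maximum matching has size 4, so minimum vertex cover also has size 4.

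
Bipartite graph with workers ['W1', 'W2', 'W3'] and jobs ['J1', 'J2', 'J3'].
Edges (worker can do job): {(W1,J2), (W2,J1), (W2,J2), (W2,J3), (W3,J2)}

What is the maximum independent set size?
Maximum independent set = 4

By König's theorem:
- Min vertex cover = Max matching = 2
- Max independent set = Total vertices - Min vertex cover
- Max independent set = 6 - 2 = 4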